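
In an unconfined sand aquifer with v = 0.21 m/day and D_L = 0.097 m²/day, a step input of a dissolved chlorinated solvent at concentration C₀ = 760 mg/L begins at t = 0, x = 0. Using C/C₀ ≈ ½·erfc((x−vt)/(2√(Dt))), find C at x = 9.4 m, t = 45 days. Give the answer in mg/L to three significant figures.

385 mg/L

For a continuous step input, C/C₀ ≈ ½·erfc((x−vt)/(2√(Dt))).
vt = 0.21 × 45 = 9.45 m and 2√(Dt) = 2√(0.097 × 45) = 4.179 m.
Argument (x−vt)/(2√(Dt)) = (9.4 − 9.45)/4.179 = -0.01196; ½·erfc(-0.01196) = 0.5067.
C = 760 × 0.5067 = 385 mg/L.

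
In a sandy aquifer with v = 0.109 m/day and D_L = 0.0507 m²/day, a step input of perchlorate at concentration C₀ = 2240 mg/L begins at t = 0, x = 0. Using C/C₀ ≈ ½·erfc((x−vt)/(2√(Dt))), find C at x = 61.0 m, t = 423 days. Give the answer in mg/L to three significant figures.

For a continuous step input, C/C₀ ≈ ½·erfc((x−vt)/(2√(Dt))).
vt = 0.109 × 423 = 46.107 m and 2√(Dt) = 2√(0.0507 × 423) = 9.262 m.
Argument (x−vt)/(2√(Dt)) = (61.0 − 46.107)/9.262 = 1.608; ½·erfc(1.608) = 0.01148.
C = 2240 × 0.01148 = 25.7 mg/L.

25.7 mg/L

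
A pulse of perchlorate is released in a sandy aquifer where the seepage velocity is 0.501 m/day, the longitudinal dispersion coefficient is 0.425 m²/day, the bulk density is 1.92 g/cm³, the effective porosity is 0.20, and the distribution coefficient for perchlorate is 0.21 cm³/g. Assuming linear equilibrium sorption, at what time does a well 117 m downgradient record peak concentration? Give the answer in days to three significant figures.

Retardation factor R = 1 + ρ_b·K_d/n = 1 + 1.92 × 0.21/0.20 = 3.016.
Sorption retards both mechanisms: v_R = v/R = 0.1661 m/day, D_R = D/R = 0.1409 m²/day.
Peak time from v_R²t² + 2D_R t − x² = 0: t = (√(D_R² + v_R²x²) − D_R)/v_R².
√(D_R² + v_R²x²) = √(0.1409² + 0.1661² × 117²) = 19.43; v_R² = 0.02759.
t = (19.43 − 0.1409)/0.02759 = 699 days.

699 days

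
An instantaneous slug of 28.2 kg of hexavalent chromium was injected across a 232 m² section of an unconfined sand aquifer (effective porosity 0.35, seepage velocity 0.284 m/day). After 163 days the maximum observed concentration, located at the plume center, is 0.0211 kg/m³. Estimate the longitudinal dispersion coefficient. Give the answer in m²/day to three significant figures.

0.132 m²/day

At the plume center C_max = M/(n_e·A·√(4πDt)), so D = M²/(4πt·(n_e·A·C_max)²).
n_e·A·C_max = 0.35 × 232 × 0.0211 = 1.713 kg/m.
D = 28.2²/(4π × 163 × 1.713²) = 0.132 m²/day.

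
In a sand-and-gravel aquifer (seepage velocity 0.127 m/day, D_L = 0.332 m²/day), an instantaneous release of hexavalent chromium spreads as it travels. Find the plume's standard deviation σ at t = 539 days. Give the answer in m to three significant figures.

18.9 m

Dispersive spreading gives a Gaussian with σ² = 2Dt; advection only shifts the center.
σ = √(2 × 0.332 × 539) = 18.9 m.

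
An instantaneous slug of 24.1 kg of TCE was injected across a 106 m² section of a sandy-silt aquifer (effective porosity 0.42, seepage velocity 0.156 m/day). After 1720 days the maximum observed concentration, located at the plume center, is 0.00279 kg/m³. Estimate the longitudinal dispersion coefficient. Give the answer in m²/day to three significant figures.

At the plume center C_max = M/(n_e·A·√(4πDt)), so D = M²/(4πt·(n_e·A·C_max)²).
n_e·A·C_max = 0.42 × 106 × 0.00279 = 0.1242 kg/m.
D = 24.1²/(4π × 1720 × 0.1242²) = 1.74 m²/day.

1.74 m²/day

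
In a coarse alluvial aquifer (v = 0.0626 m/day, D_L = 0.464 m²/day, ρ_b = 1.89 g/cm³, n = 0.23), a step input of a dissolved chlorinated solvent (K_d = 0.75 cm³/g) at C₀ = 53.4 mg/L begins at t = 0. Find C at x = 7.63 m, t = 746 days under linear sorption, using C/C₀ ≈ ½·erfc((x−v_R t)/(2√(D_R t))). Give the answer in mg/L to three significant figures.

Retardation factor R = 1 + ρ_b·K_d/n = 1 + 1.89 × 0.75/0.23 = 7.163.
Sorption retards both mechanisms: v_R = v/R = 0.008739 m/day, D_R = D/R = 0.06478 m²/day.
v_R·t = 0.008739 × 746 = 6.519294 m; 2√(D_R t) = 13.90 m; argument = (7.63 − 6.519294)/13.90 = 0.07991.
C = C₀ × ½·erfc(0.07991) = 53.4 × 0.4550 = 24.3 mg/L.

24.3 mg/L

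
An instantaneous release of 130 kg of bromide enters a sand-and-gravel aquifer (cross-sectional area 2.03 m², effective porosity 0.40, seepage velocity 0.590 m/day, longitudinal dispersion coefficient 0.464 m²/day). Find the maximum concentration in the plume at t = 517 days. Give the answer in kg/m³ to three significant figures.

The peak of an instantaneous 1D plume sits at x = vt; there the Gaussian factor is 1 and C_max = M/(n_e·A·√(4πDt)), where n_e·A is the pore area the mass is dissolved in.
√(4πDt) = √(4π × 0.464 × 517) = 54.90 m, so C_max = 130/(0.40 × 2.03 × 54.90) = 2.92 kg/m³.

2.92 kg/m³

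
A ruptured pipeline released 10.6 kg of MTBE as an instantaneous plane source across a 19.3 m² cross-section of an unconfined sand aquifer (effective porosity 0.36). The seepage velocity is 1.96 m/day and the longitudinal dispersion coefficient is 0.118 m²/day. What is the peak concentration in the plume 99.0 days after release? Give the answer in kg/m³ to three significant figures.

The peak of an instantaneous 1D plume sits at x = vt; there the Gaussian factor is 1 and C_max = M/(n_e·A·√(4πDt)), where n_e·A is the pore area the mass is dissolved in.
√(4πDt) = √(4π × 0.118 × 99.0) = 12.12 m, so C_max = 10.6/(0.36 × 19.3 × 12.12) = 0.126 kg/m³.

0.126 kg/m³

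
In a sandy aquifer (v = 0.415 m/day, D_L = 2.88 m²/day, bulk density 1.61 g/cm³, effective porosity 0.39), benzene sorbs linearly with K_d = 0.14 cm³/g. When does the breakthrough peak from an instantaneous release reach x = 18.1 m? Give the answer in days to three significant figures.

Retardation factor R = 1 + ρ_b·K_d/n = 1 + 1.61 × 0.14/0.39 = 1.578.
Sorption retards both mechanisms: v_R = v/R = 0.2630 m/day, D_R = D/R = 1.825 m²/day.
Peak time from v_R²t² + 2D_R t − x² = 0: t = (√(D_R² + v_R²x²) − D_R)/v_R².
√(D_R² + v_R²x²) = √(1.825² + 0.2630² × 18.1²) = 5.098; v_R² = 0.06917.
t = (5.098 − 1.825)/0.06917 = 47.3 days.

47.3 days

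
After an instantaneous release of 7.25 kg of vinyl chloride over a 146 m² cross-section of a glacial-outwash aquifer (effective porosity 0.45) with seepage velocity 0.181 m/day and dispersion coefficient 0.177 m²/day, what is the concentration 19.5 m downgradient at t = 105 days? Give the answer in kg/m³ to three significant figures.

0.00720 kg/m³

For an instantaneous plane source, C(x,t) = M/(n_e·A·√(4πDt)) · exp(−(x−vt)²/(4Dt)), with n_e·A the pore (flow) area.
Plume center vt = 0.181 × 105 = 19.005 m, so the well at 19.5 m is 0.495 m downgradient of the peak.
√(4πDt) = 15.28 m, giving peak height M/(n_e·A·√(4πDt)) = 7.25/(0.45 × 146 × 15.28) = 0.007222 kg/m³.
(x−vt)²/(4Dt) = (0.495)²/(4 × 0.177 × 105) = 0.003296; exp(−0.003296) = 0.9967.
C = 0.007222 × 0.9967 = 0.00720 kg/m³.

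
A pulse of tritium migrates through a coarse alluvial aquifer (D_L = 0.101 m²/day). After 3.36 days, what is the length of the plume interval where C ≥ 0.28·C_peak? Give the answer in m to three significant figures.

The plume is Gaussian with σ = √(2Dt) = √(2 × 0.101 × 3.36) = 0.8238 m.
C/C_peak = exp(−Δx²/(2σ²)) = 0.28 ⇒ Δx = σ·√(−2 ln 0.28) = 0.8238 × 1.596 = 1.315 m.
Width = 2Δx = 2.63 m.

2.63 m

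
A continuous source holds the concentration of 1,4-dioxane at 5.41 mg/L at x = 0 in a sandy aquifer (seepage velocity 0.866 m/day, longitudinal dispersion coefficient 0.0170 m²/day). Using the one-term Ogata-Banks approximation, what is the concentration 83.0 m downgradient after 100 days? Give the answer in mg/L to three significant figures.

For a continuous step input, C/C₀ ≈ ½·erfc((x−vt)/(2√(Dt))).
vt = 0.866 × 100 = 86.6 m and 2√(Dt) = 2√(0.0170 × 100) = 2.608 m.
Argument (x−vt)/(2√(Dt)) = (83.0 − 86.6)/2.608 = -1.380; ½·erfc(-1.380) = 0.9745.
C = 5.41 × 0.9745 = 5.27 mg/L.

5.27 mg/L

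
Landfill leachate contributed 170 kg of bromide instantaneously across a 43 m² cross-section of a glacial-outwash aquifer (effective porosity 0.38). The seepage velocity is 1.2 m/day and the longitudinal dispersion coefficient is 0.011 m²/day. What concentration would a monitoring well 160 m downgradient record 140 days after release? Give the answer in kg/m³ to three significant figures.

For an instantaneous plane source, C(x,t) = M/(n_e·A·√(4πDt)) · exp(−(x−vt)²/(4Dt)), with n_e·A the pore (flow) area.
Plume center vt = 1.2 × 140 = 168 m, so the well at 160 m is 8 m upgradient of the peak.
√(4πDt) = 4.399 m, giving peak height M/(n_e·A·√(4πDt)) = 170/(0.38 × 43 × 4.399) = 2.365 kg/m³.
(x−vt)²/(4Dt) = (-8)²/(4 × 0.011 × 140) = 10.39; exp(−10.39) = 3.074e-05.
C = 2.365 × 3.074e-05 = 7.27e-05 kg/m³.

7.27e-05 kg/m³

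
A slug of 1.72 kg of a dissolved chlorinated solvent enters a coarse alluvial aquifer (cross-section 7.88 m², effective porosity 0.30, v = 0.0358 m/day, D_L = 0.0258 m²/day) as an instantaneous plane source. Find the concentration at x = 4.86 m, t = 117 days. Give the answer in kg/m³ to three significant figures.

For an instantaneous plane source, C(x,t) = M/(n_e·A·√(4πDt)) · exp(−(x−vt)²/(4Dt)), with n_e·A the pore (flow) area.
Plume center vt = 0.0358 × 117 = 4.1886 m, so the well at 4.86 m is 0.6714 m downgradient of the peak.
√(4πDt) = 6.159 m, giving peak height M/(n_e·A·√(4πDt)) = 1.72/(0.30 × 7.88 × 6.159) = 0.1181 kg/m³.
(x−vt)²/(4Dt) = (0.6714)²/(4 × 0.0258 × 117) = 0.03733; exp(−0.03733) = 0.9634.
C = 0.1181 × 0.9634 = 0.114 kg/m³.

0.114 kg/m³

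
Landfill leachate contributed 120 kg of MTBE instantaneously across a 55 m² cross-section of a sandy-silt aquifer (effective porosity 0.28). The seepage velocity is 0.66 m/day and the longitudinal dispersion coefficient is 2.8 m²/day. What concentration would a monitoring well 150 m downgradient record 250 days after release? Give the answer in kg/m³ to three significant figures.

0.0767 kg/m³

For an instantaneous plane source, C(x,t) = M/(n_e·A·√(4πDt)) · exp(−(x−vt)²/(4Dt)), with n_e·A the pore (flow) area.
Plume center vt = 0.66 × 250 = 165 m, so the well at 150 m is 15 m upgradient of the peak.
√(4πDt) = 93.79 m, giving peak height M/(n_e·A·√(4πDt)) = 120/(0.28 × 55 × 93.79) = 0.08308 kg/m³.
(x−vt)²/(4Dt) = (-15)²/(4 × 2.8 × 250) = 0.08036; exp(−0.08036) = 0.9228.
C = 0.08308 × 0.9228 = 0.0767 kg/m³.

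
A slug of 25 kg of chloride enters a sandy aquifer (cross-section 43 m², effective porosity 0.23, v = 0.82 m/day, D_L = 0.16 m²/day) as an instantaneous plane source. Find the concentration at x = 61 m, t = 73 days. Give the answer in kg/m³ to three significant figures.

0.203 kg/m³

For an instantaneous plane source, C(x,t) = M/(n_e·A·√(4πDt)) · exp(−(x−vt)²/(4Dt)), with n_e·A the pore (flow) area.
Plume center vt = 0.82 × 73 = 59.86 m, so the well at 61 m is 1.14 m downgradient of the peak.
√(4πDt) = 12.12 m, giving peak height M/(n_e·A·√(4πDt)) = 25/(0.23 × 43 × 12.12) = 0.2086 kg/m³.
(x−vt)²/(4Dt) = (1.14)²/(4 × 0.16 × 73) = 0.02782; exp(−0.02782) = 0.9726.
C = 0.2086 × 0.9726 = 0.203 kg/m³.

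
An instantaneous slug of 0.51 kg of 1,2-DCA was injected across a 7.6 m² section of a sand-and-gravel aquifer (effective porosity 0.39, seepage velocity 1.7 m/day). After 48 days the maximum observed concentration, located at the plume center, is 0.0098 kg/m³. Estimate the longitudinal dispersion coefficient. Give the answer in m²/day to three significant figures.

At the plume center C_max = M/(n_e·A·√(4πDt)), so D = M²/(4πt·(n_e·A·C_max)²).
n_e·A·C_max = 0.39 × 7.6 × 0.0098 = 0.02905 kg/m.
D = 0.51²/(4π × 48 × 0.02905²) = 0.511 m²/day.

0.511 m²/day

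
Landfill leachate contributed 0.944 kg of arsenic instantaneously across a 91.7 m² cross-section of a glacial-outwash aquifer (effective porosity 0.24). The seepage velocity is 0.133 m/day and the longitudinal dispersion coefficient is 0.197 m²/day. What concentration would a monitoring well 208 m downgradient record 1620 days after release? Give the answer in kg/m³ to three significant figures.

0.000648 kg/m³

For an instantaneous plane source, C(x,t) = M/(n_e·A·√(4πDt)) · exp(−(x−vt)²/(4Dt)), with n_e·A the pore (flow) area.
Plume center vt = 0.133 × 1620 = 215.46 m, so the well at 208 m is 7.46 m upgradient of the peak.
√(4πDt) = 63.33 m, giving peak height M/(n_e·A·√(4πDt)) = 0.944/(0.24 × 91.7 × 63.33) = 0.0006773 kg/m³.
(x−vt)²/(4Dt) = (-7.46)²/(4 × 0.197 × 1620) = 0.04359; exp(−0.04359) = 0.9573.
C = 0.0006773 × 0.9573 = 0.000648 kg/m³.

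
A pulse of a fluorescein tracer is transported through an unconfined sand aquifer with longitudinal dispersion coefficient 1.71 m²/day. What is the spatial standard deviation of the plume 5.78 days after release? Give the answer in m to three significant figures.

4.45 m

Dispersive spreading gives a Gaussian with σ² = 2Dt; advection only shifts the center.
σ = √(2 × 1.71 × 5.78) = 4.45 m.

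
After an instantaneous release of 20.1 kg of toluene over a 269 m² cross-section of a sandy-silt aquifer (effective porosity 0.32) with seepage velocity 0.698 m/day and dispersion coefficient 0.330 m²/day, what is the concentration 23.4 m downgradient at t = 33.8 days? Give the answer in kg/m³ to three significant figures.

For an instantaneous plane source, C(x,t) = M/(n_e·A·√(4πDt)) · exp(−(x−vt)²/(4Dt)), with n_e·A the pore (flow) area.
Plume center vt = 0.698 × 33.8 = 23.5924 m, so the well at 23.4 m is 0.1924 m upgradient of the peak.
√(4πDt) = 11.84 m, giving peak height M/(n_e·A·√(4πDt)) = 20.1/(0.32 × 269 × 11.84) = 0.01972 kg/m³.
(x−vt)²/(4Dt) = (-0.1924)²/(4 × 0.330 × 33.8) = 0.0008297; exp(−0.0008297) = 0.9992.
C = 0.01972 × 0.9992 = 0.0197 kg/m³.

0.0197 kg/m³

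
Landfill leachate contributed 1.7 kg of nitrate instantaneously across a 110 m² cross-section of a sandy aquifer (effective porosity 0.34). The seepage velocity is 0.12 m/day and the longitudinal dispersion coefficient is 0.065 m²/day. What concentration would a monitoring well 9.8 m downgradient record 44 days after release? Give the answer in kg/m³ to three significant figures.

For an instantaneous plane source, C(x,t) = M/(n_e·A·√(4πDt)) · exp(−(x−vt)²/(4Dt)), with n_e·A the pore (flow) area.
Plume center vt = 0.12 × 44 = 5.28 m, so the well at 9.8 m is 4.52 m downgradient of the peak.
√(4πDt) = 5.995 m, giving peak height M/(n_e·A·√(4πDt)) = 1.7/(0.34 × 110 × 5.995) = 0.007582 kg/m³.
(x−vt)²/(4Dt) = (4.52)²/(4 × 0.065 × 44) = 1.786; exp(−1.786) = 0.1676.
C = 0.007582 × 0.1676 = 0.00127 kg/m³.

0.00127 kg/m³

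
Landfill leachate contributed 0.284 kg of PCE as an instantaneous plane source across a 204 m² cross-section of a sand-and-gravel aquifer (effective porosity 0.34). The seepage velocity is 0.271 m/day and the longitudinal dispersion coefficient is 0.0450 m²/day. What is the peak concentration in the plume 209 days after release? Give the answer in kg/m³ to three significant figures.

0.000377 kg/m³

The peak of an instantaneous 1D plume sits at x = vt; there the Gaussian factor is 1 and C_max = M/(n_e·A·√(4πDt)), where n_e·A is the pore area the mass is dissolved in.
√(4πDt) = √(4π × 0.0450 × 209) = 10.87 m, so C_max = 0.284/(0.34 × 204 × 10.87) = 0.000377 kg/m³.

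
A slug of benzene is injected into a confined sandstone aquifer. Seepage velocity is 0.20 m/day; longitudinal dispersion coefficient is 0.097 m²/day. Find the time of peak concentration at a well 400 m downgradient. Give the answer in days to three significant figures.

2000 days

For the 1D instantaneous-source solution, setting ∂C/∂t = 0 at fixed x gives v²t² + 2Dt − x² = 0, so t = (√(D² + v²x²) − D)/v².
√(D² + v²x²) = √(0.097² + 0.20² × 400²) = 80.00; v² = 0.04.
t = (80.00 − 0.097)/0.04 = 2000 days (vs. the pure-advection estimate x/v = 2000 d).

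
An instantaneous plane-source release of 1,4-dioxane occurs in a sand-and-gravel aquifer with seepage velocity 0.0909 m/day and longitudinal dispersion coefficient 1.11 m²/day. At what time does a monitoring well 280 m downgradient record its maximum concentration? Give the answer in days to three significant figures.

For the 1D instantaneous-source solution, setting ∂C/∂t = 0 at fixed x gives v²t² + 2Dt − x² = 0, so t = (√(D² + v²x²) − D)/v².
√(D² + v²x²) = √(1.11² + 0.0909² × 280²) = 25.48; v² = 0.00826281.
t = (25.48 − 1.11)/0.00826281 = 2950 days (vs. the pure-advection estimate x/v = 3080 d).

2950 days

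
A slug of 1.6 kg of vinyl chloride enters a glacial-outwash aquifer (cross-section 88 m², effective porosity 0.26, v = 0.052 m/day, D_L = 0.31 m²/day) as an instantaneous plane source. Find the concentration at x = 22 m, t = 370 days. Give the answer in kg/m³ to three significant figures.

0.00181 kg/m³

For an instantaneous plane source, C(x,t) = M/(n_e·A·√(4πDt)) · exp(−(x−vt)²/(4Dt)), with n_e·A the pore (flow) area.
Plume center vt = 0.052 × 370 = 19.24 m, so the well at 22 m is 2.76 m downgradient of the peak.
√(4πDt) = 37.97 m, giving peak height M/(n_e·A·√(4πDt)) = 1.6/(0.26 × 88 × 37.97) = 0.001842 kg/m³.
(x−vt)²/(4Dt) = (2.76)²/(4 × 0.31 × 370) = 0.01660; exp(−0.01660) = 0.9835.
C = 0.001842 × 0.9835 = 0.00181 kg/m³.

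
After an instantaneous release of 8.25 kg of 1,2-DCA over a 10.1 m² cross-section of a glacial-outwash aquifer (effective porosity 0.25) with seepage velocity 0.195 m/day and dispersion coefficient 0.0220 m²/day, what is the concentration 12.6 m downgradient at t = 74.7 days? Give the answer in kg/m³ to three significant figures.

0.399 kg/m³

For an instantaneous plane source, C(x,t) = M/(n_e·A·√(4πDt)) · exp(−(x−vt)²/(4Dt)), with n_e·A the pore (flow) area.
Plume center vt = 0.195 × 74.7 = 14.5665 m, so the well at 12.6 m is 1.9665 m upgradient of the peak.
√(4πDt) = 4.544 m, giving peak height M/(n_e·A·√(4πDt)) = 8.25/(0.25 × 10.1 × 4.544) = 0.7190 kg/m³.
(x−vt)²/(4Dt) = (-1.9665)²/(4 × 0.0220 × 74.7) = 0.5883; exp(−0.5883) = 0.5553.
C = 0.7190 × 0.5553 = 0.399 kg/m³.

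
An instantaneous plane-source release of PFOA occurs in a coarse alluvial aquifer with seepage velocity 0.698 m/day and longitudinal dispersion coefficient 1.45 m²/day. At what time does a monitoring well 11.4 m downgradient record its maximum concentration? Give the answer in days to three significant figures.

For the 1D instantaneous-source solution, setting ∂C/∂t = 0 at fixed x gives v²t² + 2Dt − x² = 0, so t = (√(D² + v²x²) − D)/v².
√(D² + v²x²) = √(1.45² + 0.698² × 11.4²) = 8.088; v² = 0.487204.
t = (8.088 − 1.45)/0.487204 = 13.6 days (vs. the pure-advection estimate x/v = 16.3 d).

13.6 days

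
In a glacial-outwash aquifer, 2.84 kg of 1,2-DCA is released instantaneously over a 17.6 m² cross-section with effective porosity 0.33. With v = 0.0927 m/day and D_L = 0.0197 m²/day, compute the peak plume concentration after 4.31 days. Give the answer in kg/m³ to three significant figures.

The peak of an instantaneous 1D plume sits at x = vt; there the Gaussian factor is 1 and C_max = M/(n_e·A·√(4πDt)), where n_e·A is the pore area the mass is dissolved in.
√(4πDt) = √(4π × 0.0197 × 4.31) = 1.033 m, so C_max = 2.84/(0.33 × 17.6 × 1.033) = 0.473 kg/m³.

0.473 kg/m³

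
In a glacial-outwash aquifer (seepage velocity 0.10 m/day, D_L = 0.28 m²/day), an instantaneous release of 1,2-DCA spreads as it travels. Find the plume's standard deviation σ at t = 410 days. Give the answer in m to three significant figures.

15.2 m

Dispersive spreading gives a Gaussian with σ² = 2Dt; advection only shifts the center.
σ = √(2 × 0.28 × 410) = 15.2 m.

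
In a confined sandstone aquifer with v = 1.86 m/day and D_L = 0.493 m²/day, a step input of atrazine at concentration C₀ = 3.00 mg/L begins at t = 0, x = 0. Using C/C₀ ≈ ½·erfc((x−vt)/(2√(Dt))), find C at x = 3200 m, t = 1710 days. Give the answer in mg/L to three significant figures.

0.955 mg/L

For a continuous step input, C/C₀ ≈ ½·erfc((x−vt)/(2√(Dt))).
vt = 1.86 × 1710 = 3180.6 m and 2√(Dt) = 2√(0.493 × 1710) = 58.07 m.
Argument (x−vt)/(2√(Dt)) = (3200 − 3180.6)/58.07 = 0.3341; ½·erfc(0.3341) = 0.3183.
C = 3.00 × 0.3183 = 0.955 mg/L.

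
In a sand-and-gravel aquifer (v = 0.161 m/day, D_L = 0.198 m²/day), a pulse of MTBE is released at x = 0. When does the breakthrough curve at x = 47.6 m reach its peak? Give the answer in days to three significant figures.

288 days

For the 1D instantaneous-source solution, setting ∂C/∂t = 0 at fixed x gives v²t² + 2Dt − x² = 0, so t = (√(D² + v²x²) − D)/v².
√(D² + v²x²) = √(0.198² + 0.161² × 47.6²) = 7.666; v² = 0.025921.
t = (7.666 − 0.198)/0.025921 = 288 days (vs. the pure-advection estimate x/v = 296 d).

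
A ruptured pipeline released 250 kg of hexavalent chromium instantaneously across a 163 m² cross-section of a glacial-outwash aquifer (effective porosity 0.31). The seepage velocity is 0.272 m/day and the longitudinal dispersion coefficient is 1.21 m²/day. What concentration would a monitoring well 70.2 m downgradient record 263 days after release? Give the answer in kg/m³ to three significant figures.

0.0781 kg/m³

For an instantaneous plane source, C(x,t) = M/(n_e·A·√(4πDt)) · exp(−(x−vt)²/(4Dt)), with n_e·A the pore (flow) area.
Plume center vt = 0.272 × 263 = 71.536 m, so the well at 70.2 m is 1.336 m upgradient of the peak.
√(4πDt) = 63.24 m, giving peak height M/(n_e·A·√(4πDt)) = 250/(0.31 × 163 × 63.24) = 0.07823 kg/m³.
(x−vt)²/(4Dt) = (-1.336)²/(4 × 1.21 × 263) = 0.001402; exp(−0.001402) = 0.9986.
C = 0.07823 × 0.9986 = 0.0781 kg/m³.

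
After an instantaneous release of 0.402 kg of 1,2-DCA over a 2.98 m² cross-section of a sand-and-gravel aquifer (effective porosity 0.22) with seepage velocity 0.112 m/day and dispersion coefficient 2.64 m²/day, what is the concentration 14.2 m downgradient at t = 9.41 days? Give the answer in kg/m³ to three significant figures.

0.00610 kg/m³

For an instantaneous plane source, C(x,t) = M/(n_e·A·√(4πDt)) · exp(−(x−vt)²/(4Dt)), with n_e·A the pore (flow) area.
Plume center vt = 0.112 × 9.41 = 1.05392 m, so the well at 14.2 m is 13.14608 m downgradient of the peak.
√(4πDt) = 17.67 m, giving peak height M/(n_e·A·√(4πDt)) = 0.402/(0.22 × 2.98 × 17.67) = 0.03470 kg/m³.
(x−vt)²/(4Dt) = (13.14608)²/(4 × 2.64 × 9.41) = 1.739; exp(−1.739) = 0.1757.
C = 0.03470 × 0.1757 = 0.00610 kg/m³.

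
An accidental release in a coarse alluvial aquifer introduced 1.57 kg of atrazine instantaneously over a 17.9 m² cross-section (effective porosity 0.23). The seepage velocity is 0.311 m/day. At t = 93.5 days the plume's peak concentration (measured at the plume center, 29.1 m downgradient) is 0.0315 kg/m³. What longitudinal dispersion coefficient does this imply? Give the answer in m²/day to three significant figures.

0.125 m²/day

At the plume center C_max = M/(n_e·A·√(4πDt)), so D = M²/(4πt·(n_e·A·C_max)²).
n_e·A·C_max = 0.23 × 17.9 × 0.0315 = 0.1297 kg/m.
D = 1.57²/(4π × 93.5 × 0.1297²) = 0.125 m²/day.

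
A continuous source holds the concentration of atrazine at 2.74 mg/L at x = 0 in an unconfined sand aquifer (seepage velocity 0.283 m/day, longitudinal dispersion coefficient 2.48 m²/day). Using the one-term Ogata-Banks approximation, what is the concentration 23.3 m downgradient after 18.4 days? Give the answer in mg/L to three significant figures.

For a continuous step input, C/C₀ ≈ ½·erfc((x−vt)/(2√(Dt))).
vt = 0.283 × 18.4 = 5.2072 m and 2√(Dt) = 2√(2.48 × 18.4) = 13.51 m.
Argument (x−vt)/(2√(Dt)) = (23.3 − 5.2072)/13.51 = 1.339; ½·erfc(1.339) = 0.02914.
C = 2.74 × 0.02914 = 0.0798 mg/L.

0.0798 mg/L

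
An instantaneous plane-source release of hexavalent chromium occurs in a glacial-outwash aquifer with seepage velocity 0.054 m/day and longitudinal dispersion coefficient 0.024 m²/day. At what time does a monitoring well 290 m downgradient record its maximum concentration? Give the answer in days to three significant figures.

5360 days

For the 1D instantaneous-source solution, setting ∂C/∂t = 0 at fixed x gives v²t² + 2Dt − x² = 0, so t = (√(D² + v²x²) − D)/v².
√(D² + v²x²) = √(0.024² + 0.054² × 290²) = 15.66; v² = 0.002916.
t = (15.66 − 0.024)/0.002916 = 5360 days (vs. the pure-advection estimate x/v = 5370 d).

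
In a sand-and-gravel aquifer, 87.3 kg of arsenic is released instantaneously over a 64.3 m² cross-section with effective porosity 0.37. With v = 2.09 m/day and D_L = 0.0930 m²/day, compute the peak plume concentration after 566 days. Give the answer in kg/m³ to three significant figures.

0.143 kg/m³

The peak of an instantaneous 1D plume sits at x = vt; there the Gaussian factor is 1 and C_max = M/(n_e·A·√(4πDt)), where n_e·A is the pore area the mass is dissolved in.
√(4πDt) = √(4π × 0.0930 × 566) = 25.72 m, so C_max = 87.3/(0.37 × 64.3 × 25.72) = 0.143 kg/m³.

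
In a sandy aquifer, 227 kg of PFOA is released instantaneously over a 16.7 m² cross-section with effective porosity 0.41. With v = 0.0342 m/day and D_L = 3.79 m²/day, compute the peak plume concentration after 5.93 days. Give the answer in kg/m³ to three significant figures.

The peak of an instantaneous 1D plume sits at x = vt; there the Gaussian factor is 1 and C_max = M/(n_e·A·√(4πDt)), where n_e·A is the pore area the mass is dissolved in.
√(4πDt) = √(4π × 3.79 × 5.93) = 16.81 m, so C_max = 227/(0.41 × 16.7 × 16.81) = 1.97 kg/m³.

1.97 kg/m³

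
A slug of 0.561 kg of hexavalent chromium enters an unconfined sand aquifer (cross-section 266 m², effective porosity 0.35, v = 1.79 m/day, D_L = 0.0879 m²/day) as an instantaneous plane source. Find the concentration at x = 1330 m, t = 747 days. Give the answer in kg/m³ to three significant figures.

For an instantaneous plane source, C(x,t) = M/(n_e·A·√(4πDt)) · exp(−(x−vt)²/(4Dt)), with n_e·A the pore (flow) area.
Plume center vt = 1.79 × 747 = 1337.13 m, so the well at 1330 m is 7.13 m upgradient of the peak.
√(4πDt) = 28.72 m, giving peak height M/(n_e·A·√(4πDt)) = 0.561/(0.35 × 266 × 28.72) = 0.0002098 kg/m³.
(x−vt)²/(4Dt) = (-7.13)²/(4 × 0.0879 × 747) = 0.1936; exp(−0.1936) = 0.8240.
C = 0.0002098 × 0.8240 = 0.000173 kg/m³.

0.000173 kg/m³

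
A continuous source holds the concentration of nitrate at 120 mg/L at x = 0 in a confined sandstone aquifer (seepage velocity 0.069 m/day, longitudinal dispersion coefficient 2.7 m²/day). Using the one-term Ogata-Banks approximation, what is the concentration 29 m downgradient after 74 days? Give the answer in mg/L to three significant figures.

13.9 mg/L

For a continuous step input, C/C₀ ≈ ½·erfc((x−vt)/(2√(Dt))).
vt = 0.069 × 74 = 5.106 m and 2√(Dt) = 2√(2.7 × 74) = 28.27 m.
Argument (x−vt)/(2√(Dt)) = (29 − 5.106)/28.27 = 0.8452; ½·erfc(0.8452) = 0.1160.
C = 120 × 0.1160 = 13.9 mg/L.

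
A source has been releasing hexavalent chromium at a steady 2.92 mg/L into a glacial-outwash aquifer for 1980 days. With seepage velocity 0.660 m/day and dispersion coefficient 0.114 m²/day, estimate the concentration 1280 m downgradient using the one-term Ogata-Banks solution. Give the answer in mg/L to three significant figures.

2.62 mg/L

For a continuous step input, C/C₀ ≈ ½·erfc((x−vt)/(2√(Dt))).
vt = 0.660 × 1980 = 1306.8 m and 2√(Dt) = 2√(0.114 × 1980) = 30.05 m.
Argument (x−vt)/(2√(Dt)) = (1280 − 1306.8)/30.05 = -0.8918; ½·erfc(-0.8918) = 0.8964.
C = 2.92 × 0.8964 = 2.62 mg/L.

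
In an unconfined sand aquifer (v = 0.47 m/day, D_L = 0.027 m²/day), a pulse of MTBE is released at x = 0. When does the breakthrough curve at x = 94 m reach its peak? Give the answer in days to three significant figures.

200 days

For the 1D instantaneous-source solution, setting ∂C/∂t = 0 at fixed x gives v²t² + 2Dt − x² = 0, so t = (√(D² + v²x²) − D)/v².
√(D² + v²x²) = √(0.027² + 0.47² × 94²) = 44.18; v² = 0.2209.
t = (44.18 − 0.027)/0.2209 = 200 days (vs. the pure-advection estimate x/v = 200 d).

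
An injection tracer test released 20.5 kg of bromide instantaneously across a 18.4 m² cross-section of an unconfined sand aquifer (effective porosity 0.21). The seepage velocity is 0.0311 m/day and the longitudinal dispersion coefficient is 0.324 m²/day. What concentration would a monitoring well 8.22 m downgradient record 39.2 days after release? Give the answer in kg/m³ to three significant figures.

For an instantaneous plane source, C(x,t) = M/(n_e·A·√(4πDt)) · exp(−(x−vt)²/(4Dt)), with n_e·A the pore (flow) area.
Plume center vt = 0.0311 × 39.2 = 1.21912 m, so the well at 8.22 m is 7.00088 m downgradient of the peak.
√(4πDt) = 12.63 m, giving peak height M/(n_e·A·√(4πDt)) = 20.5/(0.21 × 18.4 × 12.63) = 0.4201 kg/m³.
(x−vt)²/(4Dt) = (7.00088)²/(4 × 0.324 × 39.2) = 0.9647; exp(−0.9647) = 0.3811.
C = 0.4201 × 0.3811 = 0.160 kg/m³.

0.160 kg/m³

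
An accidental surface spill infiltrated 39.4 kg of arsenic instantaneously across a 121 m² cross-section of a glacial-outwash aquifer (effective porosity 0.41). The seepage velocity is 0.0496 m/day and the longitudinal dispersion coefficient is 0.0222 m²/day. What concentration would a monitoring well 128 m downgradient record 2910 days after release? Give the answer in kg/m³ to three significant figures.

For an instantaneous plane source, C(x,t) = M/(n_e·A·√(4πDt)) · exp(−(x−vt)²/(4Dt)), with n_e·A the pore (flow) area.
Plume center vt = 0.0496 × 2910 = 144.336 m, so the well at 128 m is 16.336 m upgradient of the peak.
√(4πDt) = 28.49 m, giving peak height M/(n_e·A·√(4πDt)) = 39.4/(0.41 × 121 × 28.49) = 0.02788 kg/m³.
(x−vt)²/(4Dt) = (-16.336)²/(4 × 0.0222 × 2910) = 1.033; exp(−1.033) = 0.3559.
C = 0.02788 × 0.3559 = 0.00992 kg/m³.

0.00992 kg/m³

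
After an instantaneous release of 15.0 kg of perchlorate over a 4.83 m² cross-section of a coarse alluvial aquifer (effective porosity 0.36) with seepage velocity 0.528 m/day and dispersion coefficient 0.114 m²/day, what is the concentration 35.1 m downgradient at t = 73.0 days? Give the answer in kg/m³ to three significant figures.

For an instantaneous plane source, C(x,t) = M/(n_e·A·√(4πDt)) · exp(−(x−vt)²/(4Dt)), with n_e·A the pore (flow) area.
Plume center vt = 0.528 × 73.0 = 38.544 m, so the well at 35.1 m is 3.444 m upgradient of the peak.
√(4πDt) = 10.23 m, giving peak height M/(n_e·A·√(4πDt)) = 15.0/(0.36 × 4.83 × 10.23) = 0.8433 kg/m³.
(x−vt)²/(4Dt) = (-3.444)²/(4 × 0.114 × 73.0) = 0.3563; exp(−0.3563) = 0.7003.
C = 0.8433 × 0.7003 = 0.591 kg/m³.

0.591 kg/m³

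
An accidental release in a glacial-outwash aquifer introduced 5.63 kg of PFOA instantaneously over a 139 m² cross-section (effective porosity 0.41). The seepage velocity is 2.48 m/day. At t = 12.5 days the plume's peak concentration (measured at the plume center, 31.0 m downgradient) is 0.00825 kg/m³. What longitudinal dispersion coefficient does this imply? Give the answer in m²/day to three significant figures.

0.913 m²/day

At the plume center C_max = M/(n_e·A·√(4πDt)), so D = M²/(4πt·(n_e·A·C_max)²).
n_e·A·C_max = 0.41 × 139 × 0.00825 = 0.4702 kg/m.
D = 5.63²/(4π × 12.5 × 0.4702²) = 0.913 m²/day.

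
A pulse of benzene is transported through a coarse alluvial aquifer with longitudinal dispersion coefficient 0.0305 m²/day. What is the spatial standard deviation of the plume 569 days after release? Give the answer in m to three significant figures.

Dispersive spreading gives a Gaussian with σ² = 2Dt; advection only shifts the center.
σ = √(2 × 0.0305 × 569) = 5.89 m.

5.89 m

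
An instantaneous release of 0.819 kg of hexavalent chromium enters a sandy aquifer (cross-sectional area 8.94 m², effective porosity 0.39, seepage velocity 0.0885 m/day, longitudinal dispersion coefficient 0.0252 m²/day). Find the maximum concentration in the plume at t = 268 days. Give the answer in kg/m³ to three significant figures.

0.0255 kg/m³

The peak of an instantaneous 1D plume sits at x = vt; there the Gaussian factor is 1 and C_max = M/(n_e·A·√(4πDt)), where n_e·A is the pore area the mass is dissolved in.
√(4πDt) = √(4π × 0.0252 × 268) = 9.212 m, so C_max = 0.819/(0.39 × 8.94 × 9.212) = 0.0255 kg/m³.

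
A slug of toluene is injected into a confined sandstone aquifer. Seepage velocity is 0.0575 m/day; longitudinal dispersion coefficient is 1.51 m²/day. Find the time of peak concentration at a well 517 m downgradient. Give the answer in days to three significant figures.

8550 days

For the 1D instantaneous-source solution, setting ∂C/∂t = 0 at fixed x gives v²t² + 2Dt − x² = 0, so t = (√(D² + v²x²) − D)/v².
√(D² + v²x²) = √(1.51² + 0.0575² × 517²) = 29.77; v² = 0.00330625.
t = (29.77 − 1.51)/0.00330625 = 8550 days (vs. the pure-advection estimate x/v = 8990 d).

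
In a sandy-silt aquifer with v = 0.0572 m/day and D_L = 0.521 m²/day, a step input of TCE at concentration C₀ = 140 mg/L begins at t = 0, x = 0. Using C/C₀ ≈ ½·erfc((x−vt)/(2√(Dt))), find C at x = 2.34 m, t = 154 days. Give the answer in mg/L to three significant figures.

97.3 mg/L

For a continuous step input, C/C₀ ≈ ½·erfc((x−vt)/(2√(Dt))).
vt = 0.0572 × 154 = 8.8088 m and 2√(Dt) = 2√(0.521 × 154) = 17.91 m.
Argument (x−vt)/(2√(Dt)) = (2.34 − 8.8088)/17.91 = -0.3612; ½·erfc(-0.3612) = 0.6953.
C = 140 × 0.6953 = 97.3 mg/L.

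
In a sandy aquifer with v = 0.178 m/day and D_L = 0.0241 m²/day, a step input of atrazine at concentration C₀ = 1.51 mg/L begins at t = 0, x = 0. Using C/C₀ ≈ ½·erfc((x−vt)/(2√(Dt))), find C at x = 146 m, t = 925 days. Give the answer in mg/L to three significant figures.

1.51 mg/L

For a continuous step input, C/C₀ ≈ ½·erfc((x−vt)/(2√(Dt))).
vt = 0.178 × 925 = 164.65 m and 2√(Dt) = 2√(0.0241 × 925) = 9.443 m.
Argument (x−vt)/(2√(Dt)) = (146 − 164.65)/9.443 = -1.975; ½·erfc(-1.975) = 0.9974.
C = 1.51 × 0.9974 = 1.51 mg/L.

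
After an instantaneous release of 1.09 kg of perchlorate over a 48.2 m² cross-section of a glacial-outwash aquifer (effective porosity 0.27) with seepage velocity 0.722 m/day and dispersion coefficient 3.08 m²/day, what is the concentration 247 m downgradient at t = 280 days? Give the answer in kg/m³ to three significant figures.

0.000449 kg/m³

For an instantaneous plane source, C(x,t) = M/(n_e·A·√(4πDt)) · exp(−(x−vt)²/(4Dt)), with n_e·A the pore (flow) area.
Plume center vt = 0.722 × 280 = 202.16 m, so the well at 247 m is 44.84 m downgradient of the peak.
√(4πDt) = 104.1 m, giving peak height M/(n_e·A·√(4πDt)) = 1.09/(0.27 × 48.2 × 104.1) = 0.0008046 kg/m³.
(x−vt)²/(4Dt) = (44.84)²/(4 × 3.08 × 280) = 0.5829; exp(−0.5829) = 0.5583.
C = 0.0008046 × 0.5583 = 0.000449 kg/m³.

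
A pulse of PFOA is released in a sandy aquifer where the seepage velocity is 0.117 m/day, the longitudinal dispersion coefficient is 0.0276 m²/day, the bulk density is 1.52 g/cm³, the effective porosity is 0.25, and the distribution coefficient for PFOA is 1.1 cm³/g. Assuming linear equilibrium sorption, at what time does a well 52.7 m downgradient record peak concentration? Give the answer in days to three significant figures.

Retardation factor R = 1 + ρ_b·K_d/n = 1 + 1.52 × 1.1/0.25 = 7.688.
Sorption retards both mechanisms: v_R = v/R = 0.01522 m/day, D_R = D/R = 0.003590 m²/day.
Peak time from v_R²t² + 2D_R t − x² = 0: t = (√(D_R² + v_R²x²) − D_R)/v_R².
√(D_R² + v_R²x²) = √(0.003590² + 0.01522² × 52.7²) = 0.8021; v_R² = 0.0002316.
t = (0.8021 − 0.003590)/0.0002316 = 3450 days.

3450 days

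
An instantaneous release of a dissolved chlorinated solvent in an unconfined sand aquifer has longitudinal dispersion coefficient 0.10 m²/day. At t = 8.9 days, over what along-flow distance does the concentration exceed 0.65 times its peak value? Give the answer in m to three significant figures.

2.48 m

The plume is Gaussian with σ = √(2Dt) = √(2 × 0.10 × 8.9) = 1.334 m.
C/C_peak = exp(−Δx²/(2σ²)) = 0.65 ⇒ Δx = σ·√(−2 ln 0.65) = 1.334 × 0.9282 = 1.238 m.
Width = 2Δx = 2.48 m.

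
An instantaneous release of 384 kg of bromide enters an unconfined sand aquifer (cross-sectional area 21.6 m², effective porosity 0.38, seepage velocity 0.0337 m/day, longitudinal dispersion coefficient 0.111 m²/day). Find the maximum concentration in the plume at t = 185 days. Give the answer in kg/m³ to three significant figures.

The peak of an instantaneous 1D plume sits at x = vt; there the Gaussian factor is 1 and C_max = M/(n_e·A·√(4πDt)), where n_e·A is the pore area the mass is dissolved in.
√(4πDt) = √(4π × 0.111 × 185) = 16.06 m, so C_max = 384/(0.38 × 21.6 × 16.06) = 2.91 kg/m³.

2.91 kg/m³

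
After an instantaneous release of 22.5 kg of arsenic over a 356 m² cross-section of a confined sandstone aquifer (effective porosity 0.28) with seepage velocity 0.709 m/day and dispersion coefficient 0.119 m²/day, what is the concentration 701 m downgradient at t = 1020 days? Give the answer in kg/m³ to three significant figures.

0.00210 kg/m³

For an instantaneous plane source, C(x,t) = M/(n_e·A·√(4πDt)) · exp(−(x−vt)²/(4Dt)), with n_e·A the pore (flow) area.
Plume center vt = 0.709 × 1020 = 723.18 m, so the well at 701 m is 22.18 m upgradient of the peak.
√(4πDt) = 39.06 m, giving peak height M/(n_e·A·√(4πDt)) = 22.5/(0.28 × 356 × 39.06) = 0.005779 kg/m³.
(x−vt)²/(4Dt) = (-22.18)²/(4 × 0.119 × 1020) = 1.013; exp(−1.013) = 0.3631.
C = 0.005779 × 0.3631 = 0.00210 kg/m³.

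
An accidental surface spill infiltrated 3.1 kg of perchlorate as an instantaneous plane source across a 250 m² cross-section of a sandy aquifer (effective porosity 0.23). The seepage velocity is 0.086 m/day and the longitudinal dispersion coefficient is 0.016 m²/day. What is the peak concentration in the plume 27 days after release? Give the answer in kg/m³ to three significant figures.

0.0231 kg/m³

The peak of an instantaneous 1D plume sits at x = vt; there the Gaussian factor is 1 and C_max = M/(n_e·A·√(4πDt)), where n_e·A is the pore area the mass is dissolved in.
√(4πDt) = √(4π × 0.016 × 27) = 2.330 m, so C_max = 3.1/(0.23 × 250 × 2.330) = 0.0231 kg/m³.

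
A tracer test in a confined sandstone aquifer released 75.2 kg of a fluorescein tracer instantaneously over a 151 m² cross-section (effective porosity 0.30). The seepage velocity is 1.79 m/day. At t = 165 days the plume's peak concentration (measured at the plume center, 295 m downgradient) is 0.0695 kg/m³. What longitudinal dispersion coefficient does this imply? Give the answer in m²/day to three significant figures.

At the plume center C_max = M/(n_e·A·√(4πDt)), so D = M²/(4πt·(n_e·A·C_max)²).
n_e·A·C_max = 0.30 × 151 × 0.0695 = 3.148 kg/m.
D = 75.2²/(4π × 165 × 3.148²) = 0.275 m²/day.

0.275 m²/day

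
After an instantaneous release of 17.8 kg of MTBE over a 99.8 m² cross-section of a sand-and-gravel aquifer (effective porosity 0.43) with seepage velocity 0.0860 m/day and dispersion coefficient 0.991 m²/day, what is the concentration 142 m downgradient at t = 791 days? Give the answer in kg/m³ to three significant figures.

0.000730 kg/m³

For an instantaneous plane source, C(x,t) = M/(n_e·A·√(4πDt)) · exp(−(x−vt)²/(4Dt)), with n_e·A the pore (flow) area.
Plume center vt = 0.0860 × 791 = 68.026 m, so the well at 142 m is 73.974 m downgradient of the peak.
√(4πDt) = 99.25 m, giving peak height M/(n_e·A·√(4πDt)) = 17.8/(0.43 × 99.8 × 99.25) = 0.004179 kg/m³.
(x−vt)²/(4Dt) = (73.974)²/(4 × 0.991 × 791) = 1.745; exp(−1.745) = 0.1746.
C = 0.004179 × 0.1746 = 0.000730 kg/m³.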